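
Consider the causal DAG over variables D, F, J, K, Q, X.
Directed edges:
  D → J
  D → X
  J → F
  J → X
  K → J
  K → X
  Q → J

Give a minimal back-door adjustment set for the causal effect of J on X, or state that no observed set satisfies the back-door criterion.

J→X: minimal back-door set {D, K}.

desc(J)\{J}={F,X}; candidates ⊆ {D,K,Q}.
size 0: {}; under {} J still reaches {D,K,Q,X} ∋ X.
size 1: {D}, {K}, {Q}; under {D} J still reaches {K,Q,X} ∋ X.
{D,K}: J⊥X given {D,K} in G with J→· removed — back-door holds.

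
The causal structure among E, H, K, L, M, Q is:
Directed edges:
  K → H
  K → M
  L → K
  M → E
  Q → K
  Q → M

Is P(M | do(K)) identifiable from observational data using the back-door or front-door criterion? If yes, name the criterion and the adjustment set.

desc(K)\{K}={E,H,M}; candidates ⊆ {L,Q}.
size 0: {}; under {} K still reaches {E,L,M,Q} ∋ M.
{Q}: K⊥M given {Q} in G with K→· removed — back-door holds.
P(M|do(K)) = Σ_{Q} P(M|K,Q)·P(Q).

P(M|do(K)): backdoor, adjust for {Q}.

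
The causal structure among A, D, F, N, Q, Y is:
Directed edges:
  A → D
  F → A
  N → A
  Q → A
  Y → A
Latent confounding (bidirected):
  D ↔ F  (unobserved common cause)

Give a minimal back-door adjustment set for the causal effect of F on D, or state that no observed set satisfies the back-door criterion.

desc(F)\{F}={A,D}; candidates ⊆ {N,Q,Y}.
F↔D: latent back-door arc(s) into F.
size 0: {}; under {} F still reaches {D} ∋ D.
size 1: {N}, {Q}, {Y}; under {N} F still reaches {D} ∋ D.
size 2: {N,Q}, {N,Y}, {Q,Y}; under {N,Q} F still reaches {D} ∋ D.
F↔D cannot be blocked by any observed set — no back-door set.

F→D: no observed back-door set.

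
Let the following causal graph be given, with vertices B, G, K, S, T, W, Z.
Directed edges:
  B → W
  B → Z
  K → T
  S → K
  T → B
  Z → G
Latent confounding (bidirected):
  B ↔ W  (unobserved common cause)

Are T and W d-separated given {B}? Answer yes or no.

No — T and W are d-connected given {B}.

Bayes-Ball from T | {B} reaches {K,S,W}.
W ∈ reach(T|{B}) ⇒ T ⊥̸ W | {B}.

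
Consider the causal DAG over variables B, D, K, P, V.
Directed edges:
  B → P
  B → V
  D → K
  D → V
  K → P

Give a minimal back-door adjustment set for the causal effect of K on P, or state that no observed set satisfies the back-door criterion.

desc(K)\{K}={P}; candidates ⊆ {B,D,V}.
∅: K⊥P given ∅ in G with K→· removed — back-door holds.

K→P: minimal back-door set ∅.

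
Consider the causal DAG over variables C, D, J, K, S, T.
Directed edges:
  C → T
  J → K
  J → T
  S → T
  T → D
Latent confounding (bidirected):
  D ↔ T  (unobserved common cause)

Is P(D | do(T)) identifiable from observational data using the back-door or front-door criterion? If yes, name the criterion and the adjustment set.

desc(T)\{T}={D}; candidates ⊆ {C,J,K,S}.
T↔D: latent back-door arc(s) into T.
size 0: {}; under {} T still reaches {C,D,J,K,S} ∋ D.
size 1: {C}, {J}, {K} …(+1); under {C} T still reaches {D,J,K,S} ∋ D.
size 2: {C,J}, {C,K}, {C,S} …(+3); under {C,J} T still reaches {D,S} ∋ D.
T↔D cannot be blocked by any observed set — no back-door set.
No mediator lies on a directed T→…→D path.
Neither criterion identifies P(D|do(T)) in this graph.

P(D|do(T)): not identifiable (no BD/FD set).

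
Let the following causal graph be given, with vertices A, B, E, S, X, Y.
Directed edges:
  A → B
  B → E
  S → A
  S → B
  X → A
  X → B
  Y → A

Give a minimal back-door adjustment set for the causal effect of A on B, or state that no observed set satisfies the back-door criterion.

desc(A)\{A}={B,E}; candidates ⊆ {S,X,Y}.
size 0: {}; under {} A still reaches {B,E,S,X,Y} ∋ B.
size 1: {S}, {X}, {Y}; under {S} A still reaches {B,E,X,Y} ∋ B.
{S,X}: A⊥B given {S,X} in G with A→· removed — back-door holds.

A→B: minimal back-door set {S, X}.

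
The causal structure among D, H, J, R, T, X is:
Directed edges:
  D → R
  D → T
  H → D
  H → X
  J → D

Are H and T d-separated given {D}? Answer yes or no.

Yes — H ⊥ T | {D}.

Bayes-Ball from H | {D} reaches {J,X}.
T ∉ reach(H|{D}) ⇒ H ⊥ T | {D}.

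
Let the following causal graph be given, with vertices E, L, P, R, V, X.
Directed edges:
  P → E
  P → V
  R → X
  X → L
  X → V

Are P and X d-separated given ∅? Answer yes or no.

Yes — P ⊥ X | ∅.

Bayes-Ball from P | ∅ reaches {E,V}.
X ∉ reach(P|∅) ⇒ P ⊥ X | ∅.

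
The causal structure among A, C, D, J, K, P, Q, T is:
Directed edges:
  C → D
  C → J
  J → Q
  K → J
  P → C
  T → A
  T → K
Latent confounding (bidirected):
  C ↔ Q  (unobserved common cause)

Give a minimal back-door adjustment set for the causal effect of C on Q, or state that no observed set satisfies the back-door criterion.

C→Q: no observed back-door set.

desc(C)\{C}={D,J,Q}; candidates ⊆ {A,K,P,T}.
C↔Q: latent back-door arc(s) into C.
size 0: {}; under {} C still reaches {P,Q} ∋ Q.
size 1: {A}, {K}, {P} …(+1); under {A} C still reaches {P,Q} ∋ Q.
size 2: {A,K}, {A,P}, {A,T} …(+3); under {A,K} C still reaches {P,Q} ∋ Q.
C↔Q cannot be blocked by any observed set — no back-door set.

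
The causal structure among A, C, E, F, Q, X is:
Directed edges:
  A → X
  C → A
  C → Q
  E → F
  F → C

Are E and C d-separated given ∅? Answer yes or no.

No — E and C are d-connected given ∅.

Bayes-Ball from E | ∅ reaches {A,C,F,Q,X}.
C ∈ reach(E|∅) ⇒ E ⊥̸ C | ∅.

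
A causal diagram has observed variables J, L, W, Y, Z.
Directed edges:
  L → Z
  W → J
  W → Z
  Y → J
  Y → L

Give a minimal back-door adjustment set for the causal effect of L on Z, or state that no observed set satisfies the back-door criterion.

desc(L)\{L}={Z}; candidates ⊆ {J,W,Y}.
∅: L⊥Z given ∅ in G with L→· removed — back-door holds.

L→Z: minimal back-door set ∅.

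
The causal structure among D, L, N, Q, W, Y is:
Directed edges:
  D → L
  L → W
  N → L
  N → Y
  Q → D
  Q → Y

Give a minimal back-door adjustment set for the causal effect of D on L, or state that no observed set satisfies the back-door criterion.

desc(D)\{D}={L,W}; candidates ⊆ {N,Q,Y}.
∅: D⊥L given ∅ in G with D→· removed — back-door holds.

D→L: minimal back-door set ∅.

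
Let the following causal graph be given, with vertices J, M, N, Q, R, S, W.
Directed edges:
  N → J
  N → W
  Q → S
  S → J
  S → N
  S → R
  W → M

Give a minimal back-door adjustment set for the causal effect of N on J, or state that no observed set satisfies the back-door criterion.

N→J: minimal back-door set {S}.

desc(N)\{N}={J,M,W}; candidates ⊆ {Q,R,S}.
size 0: {}; under {} N still reaches {J,Q,R,S} ∋ J.
{S}: N⊥J given {S} in G with N→· removed — back-door holds.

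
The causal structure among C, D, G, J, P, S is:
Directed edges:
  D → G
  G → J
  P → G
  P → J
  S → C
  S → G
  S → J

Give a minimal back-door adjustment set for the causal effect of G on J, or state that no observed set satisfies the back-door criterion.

desc(G)\{G}={J}; candidates ⊆ {C,D,P,S}.
size 0: {}; under {} G still reaches {C,D,J,P,S} ∋ J.
size 1: {C}, {D}, {P} …(+1); under {C} G still reaches {D,J,P,S} ∋ J.
{P,S}: G⊥J given {P,S} in G with G→· removed — back-door holds.

G→J: minimal back-door set {P, S}.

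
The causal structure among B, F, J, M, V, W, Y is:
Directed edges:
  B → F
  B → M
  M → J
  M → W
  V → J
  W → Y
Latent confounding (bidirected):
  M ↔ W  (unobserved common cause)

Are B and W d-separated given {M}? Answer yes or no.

Bayes-Ball from B | {M} reaches {F,W,Y}.
W ∈ reach(B|{M}) ⇒ B ⊥̸ W | {M}.

No — B and W are d-connected given {M}.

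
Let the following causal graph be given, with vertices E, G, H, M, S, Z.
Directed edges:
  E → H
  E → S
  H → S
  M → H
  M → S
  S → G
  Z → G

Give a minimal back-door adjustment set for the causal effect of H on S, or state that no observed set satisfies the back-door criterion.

desc(H)\{H}={G,S}; candidates ⊆ {E,M,Z}.
size 0: {}; under {} H still reaches {E,G,M,S} ∋ S.
size 1: {E}, {M}, {Z}; under {E} H still reaches {G,M,S} ∋ S.
{E,M}: H⊥S given {E,M} in G with H→· removed — back-door holds.

H→S: minimal back-door set {E, M}.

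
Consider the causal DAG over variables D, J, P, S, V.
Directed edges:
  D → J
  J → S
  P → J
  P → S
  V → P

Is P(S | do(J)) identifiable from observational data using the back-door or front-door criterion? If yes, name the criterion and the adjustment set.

desc(J)\{J}={S}; candidates ⊆ {D,P,V}.
size 0: {}; under {} J still reaches {D,P,S,V} ∋ S.
{P}: J⊥S given {P} in G with J→· removed — back-door holds.
P(S|do(J)) = Σ_{P} P(S|J,P)·P(P).

P(S|do(J)): backdoor, adjust for {P}.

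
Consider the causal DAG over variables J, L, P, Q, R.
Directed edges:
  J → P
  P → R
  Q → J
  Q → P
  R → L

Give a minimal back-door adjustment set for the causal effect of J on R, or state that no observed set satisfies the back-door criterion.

desc(J)\{J}={L,P,R}; candidates ⊆ {Q}.
size 0: {}; under {} J still reaches {L,P,Q,R} ∋ R.
{Q}: J⊥R given {Q} in G with J→· removed — back-door holds.

J→R: minimal back-door set {Q}.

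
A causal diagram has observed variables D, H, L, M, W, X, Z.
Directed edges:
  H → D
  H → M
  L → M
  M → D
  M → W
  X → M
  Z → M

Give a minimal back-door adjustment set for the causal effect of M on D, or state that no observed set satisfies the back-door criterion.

M→D: minimal back-door set {H}.

desc(M)\{M}={D,W}; candidates ⊆ {H,L,X,Z}.
size 0: {}; under {} M still reaches {D,H,L,X,Z} ∋ D.
{H}: M⊥D given {H} in G with M→· removed — back-door holds.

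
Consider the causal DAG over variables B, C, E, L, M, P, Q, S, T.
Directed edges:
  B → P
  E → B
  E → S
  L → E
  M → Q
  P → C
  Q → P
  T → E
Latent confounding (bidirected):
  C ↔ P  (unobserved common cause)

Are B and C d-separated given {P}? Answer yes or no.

Bayes-Ball from B | {P} reaches {C,E,L,M,Q,S,T}.
C ∈ reach(B|{P}) ⇒ B ⊥̸ C | {P}.

No — B and C are d-connected given {P}.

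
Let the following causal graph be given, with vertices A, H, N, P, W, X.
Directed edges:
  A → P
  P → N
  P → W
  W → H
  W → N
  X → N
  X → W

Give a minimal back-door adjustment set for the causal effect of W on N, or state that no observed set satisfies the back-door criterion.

desc(W)\{W}={H,N}; candidates ⊆ {A,P,X}.
size 0: {}; under {} W still reaches {A,N,P,X} ∋ N.
size 1: {A}, {P}, {X}; under {A} W still reaches {N,P,X} ∋ N.
{P,X}: W⊥N given {P,X} in G with W→· removed — back-door holds.

W→N: minimal back-door set {P, X}.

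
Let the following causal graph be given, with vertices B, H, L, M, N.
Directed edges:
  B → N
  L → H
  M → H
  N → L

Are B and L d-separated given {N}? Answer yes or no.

Yes — B ⊥ L | {N}.

Bayes-Ball from B | {N} reaches ∅.
L ∉ reach(B|{N}) ⇒ B ⊥ L | {N}.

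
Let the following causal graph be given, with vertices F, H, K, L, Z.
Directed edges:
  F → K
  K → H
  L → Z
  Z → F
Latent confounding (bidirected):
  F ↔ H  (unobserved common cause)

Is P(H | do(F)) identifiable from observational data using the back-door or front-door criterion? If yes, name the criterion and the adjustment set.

P(H|do(F)): frontdoor, adjust for {K}.

desc(F)\{F}={H,K}; candidates ⊆ {L,Z}.
F↔H: latent back-door arc(s) into F.
size 0: {}; under {} F still reaches {H,L,Z} ∋ H.
size 1: {L}, {Z}; under {L} F still reaches {H,Z} ∋ H.
size 2: {L,Z}; under {L,Z} F still reaches {H} ∋ H.
F↔H cannot be blocked by any observed set — no back-door set.
{K}: (i) intercepts every directed F→H path; (ii) no back-door F→{K}; (iii) {F} blocks every back-door {K}→H. Front-door holds.
P(H|do(F)) = Σ_{K} P(K|F) Σ_{F'} P(H|K,F')P(F').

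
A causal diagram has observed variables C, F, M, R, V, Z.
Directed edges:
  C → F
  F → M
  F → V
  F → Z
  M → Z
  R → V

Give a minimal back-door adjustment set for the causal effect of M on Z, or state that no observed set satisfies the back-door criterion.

M→Z: minimal back-door set {F}.

desc(M)\{M}={Z}; candidates ⊆ {C,F,R,V}.
size 0: {}; under {} M still reaches {C,F,V,Z} ∋ Z.
{F}: M⊥Z given {F} in G with M→· removed — back-door holds.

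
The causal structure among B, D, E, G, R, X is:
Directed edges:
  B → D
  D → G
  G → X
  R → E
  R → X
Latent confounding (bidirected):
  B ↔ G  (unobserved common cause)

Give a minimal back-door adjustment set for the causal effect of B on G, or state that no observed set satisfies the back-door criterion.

desc(B)\{B}={D,G,X}; candidates ⊆ {E,R}.
B↔G: latent back-door arc(s) into B.
size 0: {}; under {} B still reaches {G,X} ∋ G.
size 1: {E}, {R}; under {E} B still reaches {G,X} ∋ G.
size 2: {E,R}; under {E,R} B still reaches {G,X} ∋ G.
B↔G cannot be blocked by any observed set — no back-door set.

B→G: no observed back-door set.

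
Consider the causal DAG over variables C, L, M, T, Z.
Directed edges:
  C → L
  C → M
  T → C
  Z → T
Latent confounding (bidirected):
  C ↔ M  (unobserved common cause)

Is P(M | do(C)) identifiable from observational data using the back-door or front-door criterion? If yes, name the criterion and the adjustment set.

P(M|do(C)): not identifiable (no BD/FD set).

desc(C)\{C}={L,M}; candidates ⊆ {T,Z}.
C↔M: latent back-door arc(s) into C.
size 0: {}; under {} C still reaches {M,T,Z} ∋ M.
size 1: {T}, {Z}; under {T} C still reaches {M} ∋ M.
size 2: {T,Z}; under {T,Z} C still reaches {M} ∋ M.
C↔M cannot be blocked by any observed set — no back-door set.
No mediator lies on a directed C→…→M path.
Neither criterion identifies P(M|do(C)) in this graph.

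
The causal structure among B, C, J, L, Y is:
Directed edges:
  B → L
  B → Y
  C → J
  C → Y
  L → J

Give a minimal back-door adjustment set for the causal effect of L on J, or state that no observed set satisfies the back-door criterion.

desc(L)\{L}={J}; candidates ⊆ {B,C,Y}.
∅: L⊥J given ∅ in G with L→· removed — back-door holds.

L→J: minimal back-door set ∅.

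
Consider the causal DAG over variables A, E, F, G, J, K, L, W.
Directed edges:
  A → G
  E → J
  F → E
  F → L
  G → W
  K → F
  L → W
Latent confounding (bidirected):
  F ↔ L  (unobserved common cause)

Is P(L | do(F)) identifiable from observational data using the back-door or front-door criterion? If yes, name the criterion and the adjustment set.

desc(F)\{F}={E,J,L,W}; candidates ⊆ {A,G,K}.
F↔L: latent back-door arc(s) into F.
size 0: {}; under {} F still reaches {K,L,W} ∋ L.
size 1: {A}, {G}, {K}; under {A} F still reaches {K,L,W} ∋ L.
size 2: {A,G}, {A,K}, {G,K}; under {A,G} F still reaches {K,L,W} ∋ L.
F↔L cannot be blocked by any observed set — no back-door set.
No mediator lies on a directed F→…→L path.
Neither criterion identifies P(L|do(F)) in this graph.

P(L|do(F)): not identifiable (no BD/FD set).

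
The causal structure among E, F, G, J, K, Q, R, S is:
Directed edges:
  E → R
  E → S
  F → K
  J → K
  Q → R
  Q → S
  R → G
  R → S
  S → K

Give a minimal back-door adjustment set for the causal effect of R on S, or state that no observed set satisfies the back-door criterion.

R→S: minimal back-door set {E, Q}.

desc(R)\{R}={G,K,S}; candidates ⊆ {E,F,J,Q}.
size 0: {}; under {} R still reaches {E,K,Q,S} ∋ S.
size 1: {E}, {F}, {J} …(+1); under {E} R still reaches {K,Q,S} ∋ S.
{E,Q}: R⊥S given {E,Q} in G with R→· removed — back-door holds.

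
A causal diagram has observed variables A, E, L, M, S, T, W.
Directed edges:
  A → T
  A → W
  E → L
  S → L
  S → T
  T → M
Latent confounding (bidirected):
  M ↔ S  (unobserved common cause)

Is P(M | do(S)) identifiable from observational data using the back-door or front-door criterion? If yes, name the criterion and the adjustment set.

desc(S)\{S}={L,M,T}; candidates ⊆ {A,E,W}.
S↔M: latent back-door arc(s) into S.
size 0: {}; under {} S still reaches {M} ∋ M.
size 1: {A}, {E}, {W}; under {A} S still reaches {M} ∋ M.
size 2: {A,E}, {A,W}, {E,W}; under {A,E} S still reaches {M} ∋ M.
S↔M cannot be blocked by any observed set — no back-door set.
{T}: (i) intercepts every directed S→M path; (ii) no back-door S→{T}; (iii) {S} blocks every back-door {T}→M. Front-door holds.
P(M|do(S)) = Σ_{T} P(T|S) Σ_{S'} P(M|T,S')P(S').

P(M|do(S)): frontdoor, adjust for {T}.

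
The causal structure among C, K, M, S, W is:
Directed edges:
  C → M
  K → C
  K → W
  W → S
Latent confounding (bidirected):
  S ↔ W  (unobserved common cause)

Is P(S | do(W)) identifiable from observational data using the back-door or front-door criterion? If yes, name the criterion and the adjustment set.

desc(W)\{W}={S}; candidates ⊆ {C,K,M}.
W↔S: latent back-door arc(s) into W.
size 0: {}; under {} W still reaches {C,K,M,S} ∋ S.
size 1: {C}, {K}, {M}; under {C} W still reaches {K,S} ∋ S.
size 2: {C,K}, {C,M}, {K,M}; under {C,K} W still reaches {S} ∋ S.
W↔S cannot be blocked by any observed set — no back-door set.
No mediator lies on a directed W→…→S path.
Neither criterion identifies P(S|do(W)) in this graph.

P(S|do(W)): not identifiable (no BD/FD set).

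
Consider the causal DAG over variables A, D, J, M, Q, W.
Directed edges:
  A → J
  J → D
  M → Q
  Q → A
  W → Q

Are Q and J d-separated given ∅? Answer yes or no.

No — Q and J are d-connected given ∅.

Bayes-Ball from Q | ∅ reaches {A,D,J,M,W}.
J ∈ reach(Q|∅) ⇒ Q ⊥̸ J | ∅.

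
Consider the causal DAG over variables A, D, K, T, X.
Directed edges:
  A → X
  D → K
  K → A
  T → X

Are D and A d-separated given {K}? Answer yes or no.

Bayes-Ball from D | {K} reaches ∅.
A ∉ reach(D|{K}) ⇒ D ⊥ A | {K}.

Yes — D ⊥ A | {K}.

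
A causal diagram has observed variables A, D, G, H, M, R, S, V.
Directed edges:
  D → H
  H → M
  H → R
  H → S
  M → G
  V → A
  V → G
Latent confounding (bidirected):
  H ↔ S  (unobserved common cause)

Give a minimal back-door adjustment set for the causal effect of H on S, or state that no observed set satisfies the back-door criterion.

desc(H)\{H}={G,M,R,S}; candidates ⊆ {A,D,V}.
H↔S: latent back-door arc(s) into H.
size 0: {}; under {} H still reaches {D,S} ∋ S.
size 1: {A}, {D}, {V}; under {A} H still reaches {D,S} ∋ S.
size 2: {A,D}, {A,V}, {D,V}; under {A,D} H still reaches {S} ∋ S.
H↔S cannot be blocked by any observed set — no back-door set.

H→S: no observed back-door set.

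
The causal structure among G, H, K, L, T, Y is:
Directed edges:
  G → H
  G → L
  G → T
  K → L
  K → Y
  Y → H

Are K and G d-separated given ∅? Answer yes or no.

Yes — K ⊥ G | ∅.

Bayes-Ball from K | ∅ reaches {H,L,Y}.
G ∉ reach(K|∅) ⇒ K ⊥ G | ∅.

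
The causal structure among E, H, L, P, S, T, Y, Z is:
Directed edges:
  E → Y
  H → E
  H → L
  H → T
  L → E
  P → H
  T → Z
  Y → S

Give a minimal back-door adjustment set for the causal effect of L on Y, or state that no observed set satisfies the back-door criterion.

desc(L)\{L}={E,S,Y}; candidates ⊆ {H,P,T,Z}.
size 0: {}; under {} L still reaches {E,H,P,S,T,Y,Z} ∋ Y.
{H}: L⊥Y given {H} in G with L→· removed — back-door holds.

L→Y: minimal back-door set {H}.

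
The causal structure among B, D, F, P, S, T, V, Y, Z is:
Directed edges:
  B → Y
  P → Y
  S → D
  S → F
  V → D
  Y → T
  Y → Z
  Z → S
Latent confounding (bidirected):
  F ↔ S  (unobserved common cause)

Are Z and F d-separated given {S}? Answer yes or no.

No — Z and F are d-connected given {S}.

Bayes-Ball from Z | {S} reaches {B,F,P,T,Y}.
F ∈ reach(Z|{S}) ⇒ Z ⊥̸ F | {S}.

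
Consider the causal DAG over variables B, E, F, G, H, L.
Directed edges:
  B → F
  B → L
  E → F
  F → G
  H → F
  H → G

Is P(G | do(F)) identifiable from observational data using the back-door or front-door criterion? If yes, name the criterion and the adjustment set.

desc(F)\{F}={G}; candidates ⊆ {B,E,H,L}.
size 0: {}; under {} F still reaches {B,E,G,H,L} ∋ G.
{H}: F⊥G given {H} in G with F→· removed — back-door holds.
P(G|do(F)) = Σ_{H} P(G|F,H)·P(H).

P(G|do(F)): backdoor, adjust for {H}.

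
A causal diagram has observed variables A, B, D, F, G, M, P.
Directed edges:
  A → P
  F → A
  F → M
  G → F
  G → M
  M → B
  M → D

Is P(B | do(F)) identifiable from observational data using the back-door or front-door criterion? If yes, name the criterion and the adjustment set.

P(B|do(F)): backdoor, adjust for {G}.

desc(F)\{F}={A,B,D,M,P}; candidates ⊆ {G}.
size 0: {}; under {} F still reaches {B,D,G,M} ∋ B.
{G}: F⊥B given {G} in G with F→· removed — back-door holds.
P(B|do(F)) = Σ_{G} P(B|F,G)·P(G).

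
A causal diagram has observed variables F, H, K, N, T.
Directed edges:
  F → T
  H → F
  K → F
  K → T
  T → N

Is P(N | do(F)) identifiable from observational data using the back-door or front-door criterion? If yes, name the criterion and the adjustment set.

desc(F)\{F}={N,T}; candidates ⊆ {H,K}.
size 0: {}; under {} F still reaches {H,K,N,T} ∋ N.
{K}: F⊥N given {K} in G with F→· removed — back-door holds.
P(N|do(F)) = Σ_{K} P(N|F,K)·P(K).

P(N|do(F)): backdoor, adjust for {K}.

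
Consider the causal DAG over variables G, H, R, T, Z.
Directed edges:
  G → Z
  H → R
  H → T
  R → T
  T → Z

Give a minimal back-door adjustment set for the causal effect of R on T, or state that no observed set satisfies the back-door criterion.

desc(R)\{R}={T,Z}; candidates ⊆ {G,H}.
size 0: {}; under {} R still reaches {H,T,Z} ∋ T.
{H}: R⊥T given {H} in G with R→· removed — back-door holds.

R→T: minimal back-door set {H}.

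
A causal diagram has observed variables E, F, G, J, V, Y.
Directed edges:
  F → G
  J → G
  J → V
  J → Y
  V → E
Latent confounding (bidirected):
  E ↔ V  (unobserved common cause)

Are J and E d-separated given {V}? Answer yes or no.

Bayes-Ball from J | {V} reaches {E,G,Y}.
E ∈ reach(J|{V}) ⇒ J ⊥̸ E | {V}.

No — J and E are d-connected given {V}.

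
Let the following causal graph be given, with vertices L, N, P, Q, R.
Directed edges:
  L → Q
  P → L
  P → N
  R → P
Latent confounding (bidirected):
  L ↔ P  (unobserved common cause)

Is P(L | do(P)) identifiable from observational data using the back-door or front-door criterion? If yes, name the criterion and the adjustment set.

P(L|do(P)): not identifiable (no BD/FD set).

desc(P)\{P}={L,N,Q}; candidates ⊆ {R}.
P↔L: latent back-door arc(s) into P.
size 0: {}; under {} P still reaches {L,Q,R} ∋ L.
size 1: {R}; under {R} P still reaches {L,Q} ∋ L.
P↔L cannot be blocked by any observed set — no back-door set.
No mediator lies on a directed P→…→L path.
Neither criterion identifies P(L|do(P)) in this graph.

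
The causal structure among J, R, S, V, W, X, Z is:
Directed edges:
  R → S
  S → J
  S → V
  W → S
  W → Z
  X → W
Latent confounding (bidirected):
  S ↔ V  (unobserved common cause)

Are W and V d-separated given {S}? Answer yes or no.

Bayes-Ball from W | {S} reaches {R,V,X,Z}.
V ∈ reach(W|{S}) ⇒ W ⊥̸ V | {S}.

No — W and V are d-connected given {S}.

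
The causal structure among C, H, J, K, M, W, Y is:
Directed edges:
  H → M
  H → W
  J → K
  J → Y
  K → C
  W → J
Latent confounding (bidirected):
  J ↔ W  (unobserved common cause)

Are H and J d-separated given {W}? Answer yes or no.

Bayes-Ball from H | {W} reaches {C,J,K,M,Y}.
J ∈ reach(H|{W}) ⇒ H ⊥̸ J | {W}.

No — H and J are d-connected given {W}.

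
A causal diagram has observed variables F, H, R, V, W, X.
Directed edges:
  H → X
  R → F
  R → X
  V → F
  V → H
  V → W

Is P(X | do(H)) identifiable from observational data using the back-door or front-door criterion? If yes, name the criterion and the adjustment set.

desc(H)\{H}={X}; candidates ⊆ {F,R,V,W}.
∅: H⊥X given ∅ in G with H→· removed — back-door holds.
P(X|do(H)) = P(X|H) — no adjustment needed.

P(X|do(H)): backdoor, adjust for ∅.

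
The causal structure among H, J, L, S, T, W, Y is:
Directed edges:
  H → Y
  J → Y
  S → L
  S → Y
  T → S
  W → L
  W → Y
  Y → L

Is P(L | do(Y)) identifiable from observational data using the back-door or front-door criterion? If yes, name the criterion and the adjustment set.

P(L|do(Y)): backdoor, adjust for {S, W}.

desc(Y)\{Y}={L}; candidates ⊆ {H,J,S,T,W}.
size 0: {}; under {} Y still reaches {H,J,L,S,T,W} ∋ L.
size 1: {H}, {J}, {S} …(+2); under {H} Y still reaches {J,L,S,T,W} ∋ L.
{S,W}: Y⊥L given {S,W} in G with Y→· removed — back-door holds.
P(L|do(Y)) = Σ_{S,W} P(L|Y,S,W)·P(S,W).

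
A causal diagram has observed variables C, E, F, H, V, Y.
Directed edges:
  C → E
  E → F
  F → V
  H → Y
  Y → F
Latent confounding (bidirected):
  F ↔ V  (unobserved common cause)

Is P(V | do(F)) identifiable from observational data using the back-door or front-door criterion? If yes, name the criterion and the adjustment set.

P(V|do(F)): not identifiable (no BD/FD set).

desc(F)\{F}={V}; candidates ⊆ {C,E,H,Y}.
F↔V: latent back-door arc(s) into F.
size 0: {}; under {} F still reaches {C,E,H,V,Y} ∋ V.
size 1: {C}, {E}, {H} …(+1); under {C} F still reaches {E,H,V,Y} ∋ V.
size 2: {C,E}, {C,H}, {C,Y} …(+3); under {C,E} F still reaches {H,V,Y} ∋ V.
F↔V cannot be blocked by any observed set — no back-door set.
No mediator lies on a directed F→…→V path.
Neither criterion identifies P(V|do(F)) in this graph.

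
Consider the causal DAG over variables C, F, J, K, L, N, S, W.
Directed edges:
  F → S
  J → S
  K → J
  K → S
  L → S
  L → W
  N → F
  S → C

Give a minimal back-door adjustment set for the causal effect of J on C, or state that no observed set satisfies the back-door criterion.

desc(J)\{J}={C,S}; candidates ⊆ {F,K,L,N,W}.
size 0: {}; under {} J still reaches {C,K,S} ∋ C.
{K}: J⊥C given {K} in G with J→· removed — back-door holds.

J→C: minimal back-door set {K}.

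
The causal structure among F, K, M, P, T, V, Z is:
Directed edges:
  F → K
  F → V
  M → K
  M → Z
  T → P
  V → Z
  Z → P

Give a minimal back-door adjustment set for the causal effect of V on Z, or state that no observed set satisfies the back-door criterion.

V→Z: minimal back-door set ∅.

desc(V)\{V}={P,Z}; candidates ⊆ {F,K,M,T}.
∅: V⊥Z given ∅ in G with V→· removed — back-door holds.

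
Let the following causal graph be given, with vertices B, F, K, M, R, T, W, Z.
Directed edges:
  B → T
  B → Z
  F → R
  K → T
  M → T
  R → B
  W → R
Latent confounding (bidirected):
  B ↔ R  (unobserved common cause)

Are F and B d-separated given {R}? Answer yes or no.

Bayes-Ball from F | {R} reaches {B,T,W,Z}.
B ∈ reach(F|{R}) ⇒ F ⊥̸ B | {R}.

No — F and B are d-connected given {R}.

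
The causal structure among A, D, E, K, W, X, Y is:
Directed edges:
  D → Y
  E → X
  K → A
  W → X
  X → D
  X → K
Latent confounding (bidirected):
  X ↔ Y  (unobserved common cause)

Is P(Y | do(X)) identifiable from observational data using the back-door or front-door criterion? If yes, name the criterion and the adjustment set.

desc(X)\{X}={A,D,K,Y}; candidates ⊆ {E,W}.
X↔Y: latent back-door arc(s) into X.
size 0: {}; under {} X still reaches {E,W,Y} ∋ Y.
size 1: {E}, {W}; under {E} X still reaches {W,Y} ∋ Y.
size 2: {E,W}; under {E,W} X still reaches {Y} ∋ Y.
X↔Y cannot be blocked by any observed set — no back-door set.
{D}: (i) intercepts every directed X→Y path; (ii) no back-door X→{D}; (iii) {X} blocks every back-door {D}→Y. Front-door holds.
P(Y|do(X)) = Σ_{D} P(D|X) Σ_{X'} P(Y|D,X')P(X').

P(Y|do(X)): frontdoor, adjust for {D}.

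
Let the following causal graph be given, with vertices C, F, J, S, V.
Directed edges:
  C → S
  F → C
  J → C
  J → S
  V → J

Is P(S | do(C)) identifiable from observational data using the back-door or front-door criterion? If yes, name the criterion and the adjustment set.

desc(C)\{C}={S}; candidates ⊆ {F,J,V}.
size 0: {}; under {} C still reaches {F,J,S,V} ∋ S.
{J}: C⊥S given {J} in G with C→· removed — back-door holds.
P(S|do(C)) = Σ_{J} P(S|C,J)·P(J).

P(S|do(C)): backdoor, adjust for {J}.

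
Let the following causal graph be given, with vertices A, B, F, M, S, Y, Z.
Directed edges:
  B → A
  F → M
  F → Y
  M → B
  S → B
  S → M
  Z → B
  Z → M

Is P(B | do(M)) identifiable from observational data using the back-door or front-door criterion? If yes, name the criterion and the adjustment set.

desc(M)\{M}={A,B}; candidates ⊆ {F,S,Y,Z}.
size 0: {}; under {} M still reaches {A,B,F,S,Y,Z} ∋ B.
size 1: {F}, {S}, {Y} …(+1); under {F} M still reaches {A,B,S,Z} ∋ B.
{S,Z}: M⊥B given {S,Z} in G with M→· removed — back-door holds.
P(B|do(M)) = Σ_{S,Z} P(B|M,S,Z)·P(S,Z).

P(B|do(M)): backdoor, adjust for {S, Z}.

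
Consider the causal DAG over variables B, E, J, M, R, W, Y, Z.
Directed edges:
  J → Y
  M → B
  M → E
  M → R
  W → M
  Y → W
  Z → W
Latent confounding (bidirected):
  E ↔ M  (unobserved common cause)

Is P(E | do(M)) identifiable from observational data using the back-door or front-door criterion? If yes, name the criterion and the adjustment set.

desc(M)\{M}={B,E,R}; candidates ⊆ {J,W,Y,Z}.
M↔E: latent back-door arc(s) into M.
size 0: {}; under {} M still reaches {E,J,W,Y,Z} ∋ E.
size 1: {J}, {W}, {Y} …(+1); under {J} M still reaches {E,W,Y,Z} ∋ E.
size 2: {J,W}, {J,Y}, {J,Z} …(+3); under {J,W} M still reaches {E} ∋ E.
M↔E cannot be blocked by any observed set — no back-door set.
No mediator lies on a directed M→…→E path.
Neither criterion identifies P(E|do(M)) in this graph.

P(E|do(M)): not identifiable (no BD/FD set).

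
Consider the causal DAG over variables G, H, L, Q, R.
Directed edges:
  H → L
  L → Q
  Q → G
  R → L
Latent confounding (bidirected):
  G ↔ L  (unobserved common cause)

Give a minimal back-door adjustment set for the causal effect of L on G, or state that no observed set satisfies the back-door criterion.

desc(L)\{L}={G,Q}; candidates ⊆ {H,R}.
L↔G: latent back-door arc(s) into L.
size 0: {}; under {} L still reaches {G,H,R} ∋ G.
size 1: {H}, {R}; under {H} L still reaches {G,R} ∋ G.
size 2: {H,R}; under {H,R} L still reaches {G} ∋ G.
L↔G cannot be blocked by any observed set — no back-door set.

L→G: no observed back-door set.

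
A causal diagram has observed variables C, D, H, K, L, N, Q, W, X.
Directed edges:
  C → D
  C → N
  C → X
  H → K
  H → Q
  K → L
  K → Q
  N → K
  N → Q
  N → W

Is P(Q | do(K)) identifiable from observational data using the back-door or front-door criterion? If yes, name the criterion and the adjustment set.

P(Q|do(K)): backdoor, adjust for {H, N}.

desc(K)\{K}={L,Q}; candidates ⊆ {C,D,H,N,W,X}.
size 0: {}; under {} K still reaches {C,D,H,N,Q,W,X} ∋ Q.
size 1: {C}, {D}, {H} …(+3); under {C} K still reaches {H,N,Q,W} ∋ Q.
{H,N}: K⊥Q given {H,N} in G with K→· removed — back-door holds.
P(Q|do(K)) = Σ_{H,N} P(Q|K,H,N)·P(H,N).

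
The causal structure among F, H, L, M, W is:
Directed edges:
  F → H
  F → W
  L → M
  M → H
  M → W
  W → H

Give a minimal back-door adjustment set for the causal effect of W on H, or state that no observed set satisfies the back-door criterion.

desc(W)\{W}={H}; candidates ⊆ {F,L,M}.
size 0: {}; under {} W still reaches {F,H,L,M} ∋ H.
size 1: {F}, {L}, {M}; under {F} W still reaches {H,L,M} ∋ H.
{F,M}: W⊥H given {F,M} in G with W→· removed — back-door holds.

W→H: minimal back-door set {F, M}.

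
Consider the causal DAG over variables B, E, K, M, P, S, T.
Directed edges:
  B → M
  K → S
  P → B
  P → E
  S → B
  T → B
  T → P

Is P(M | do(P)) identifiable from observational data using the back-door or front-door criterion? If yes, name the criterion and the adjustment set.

P(M|do(P)): backdoor, adjust for {T}.

desc(P)\{P}={B,E,M}; candidates ⊆ {K,S,T}.
size 0: {}; under {} P still reaches {B,M,T} ∋ M.
{T}: P⊥M given {T} in G with P→· removed — back-door holds.
P(M|do(P)) = Σ_{T} P(M|P,T)·P(T).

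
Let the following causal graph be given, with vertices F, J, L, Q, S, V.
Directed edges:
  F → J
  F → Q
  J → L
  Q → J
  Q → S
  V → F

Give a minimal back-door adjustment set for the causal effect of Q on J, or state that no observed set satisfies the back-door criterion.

Q→J: minimal back-door set {F}.

desc(Q)\{Q}={J,L,S}; candidates ⊆ {F,V}.
size 0: {}; under {} Q still reaches {F,J,L,V} ∋ J.
{F}: Q⊥J given {F} in G with Q→· removed — back-door holds.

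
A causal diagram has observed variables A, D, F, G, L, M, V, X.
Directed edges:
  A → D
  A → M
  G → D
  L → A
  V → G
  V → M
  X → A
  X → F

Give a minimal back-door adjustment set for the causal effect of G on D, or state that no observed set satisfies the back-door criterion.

desc(G)\{G}={D}; candidates ⊆ {A,F,L,M,V,X}.
∅: G⊥D given ∅ in G with G→· removed — back-door holds.

G→D: minimal back-door set ∅.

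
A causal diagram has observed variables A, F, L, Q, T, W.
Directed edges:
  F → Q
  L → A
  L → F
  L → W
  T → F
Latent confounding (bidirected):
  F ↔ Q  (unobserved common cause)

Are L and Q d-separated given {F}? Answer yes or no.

No — L and Q are d-connected given {F}.

Bayes-Ball from L | {F} reaches {A,Q,T,W}.
Q ∈ reach(L|{F}) ⇒ L ⊥̸ Q | {F}.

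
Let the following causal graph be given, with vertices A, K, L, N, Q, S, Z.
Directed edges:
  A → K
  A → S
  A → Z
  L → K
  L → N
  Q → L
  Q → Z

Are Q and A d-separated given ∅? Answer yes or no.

Bayes-Ball from Q | ∅ reaches {K,L,N,Z}.
A ∉ reach(Q|∅) ⇒ Q ⊥ A | ∅.

Yes — Q ⊥ A | ∅.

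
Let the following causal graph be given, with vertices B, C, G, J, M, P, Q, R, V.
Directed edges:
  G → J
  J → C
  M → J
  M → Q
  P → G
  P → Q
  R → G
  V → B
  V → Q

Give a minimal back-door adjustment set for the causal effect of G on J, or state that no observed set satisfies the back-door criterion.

desc(G)\{G}={C,J}; candidates ⊆ {B,M,P,Q,R,V}.
∅: G⊥J given ∅ in G with G→· removed — back-door holds.

G→J: minimal back-door set ∅.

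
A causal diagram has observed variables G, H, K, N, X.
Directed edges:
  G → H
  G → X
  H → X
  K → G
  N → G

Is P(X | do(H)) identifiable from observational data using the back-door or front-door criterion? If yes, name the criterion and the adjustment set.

P(X|do(H)): backdoor, adjust for {G}.

desc(H)\{H}={X}; candidates ⊆ {G,K,N}.
size 0: {}; under {} H still reaches {G,K,N,X} ∋ X.
{G}: H⊥X given {G} in G with H→· removed — back-door holds.
P(X|do(H)) = Σ_{G} P(X|H,G)·P(G).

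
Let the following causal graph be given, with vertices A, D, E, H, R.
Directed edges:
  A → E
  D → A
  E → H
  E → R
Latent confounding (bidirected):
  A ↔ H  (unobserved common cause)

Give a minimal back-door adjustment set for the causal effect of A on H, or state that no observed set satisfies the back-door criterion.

A→H: no observed back-door set.

desc(A)\{A}={E,H,R}; candidates ⊆ {D}.
A↔H: latent back-door arc(s) into A.
size 0: {}; under {} A still reaches {D,H} ∋ H.
size 1: {D}; under {D} A still reaches {H} ∋ H.
A↔H cannot be blocked by any observed set — no back-door set.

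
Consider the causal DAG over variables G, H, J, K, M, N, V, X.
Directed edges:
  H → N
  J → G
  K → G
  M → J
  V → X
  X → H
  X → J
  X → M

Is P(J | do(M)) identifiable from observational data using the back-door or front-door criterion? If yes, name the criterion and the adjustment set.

desc(M)\{M}={G,J}; candidates ⊆ {H,K,N,V,X}.
size 0: {}; under {} M still reaches {G,H,J,N,V,X} ∋ J.
{X}: M⊥J given {X} in G with M→· removed — back-door holds.
P(J|do(M)) = Σ_{X} P(J|M,X)·P(X).

P(J|do(M)): backdoor, adjust for {X}.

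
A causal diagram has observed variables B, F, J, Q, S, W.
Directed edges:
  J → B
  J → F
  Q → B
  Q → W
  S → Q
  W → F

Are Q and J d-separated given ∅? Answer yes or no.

Yes — Q ⊥ J | ∅.

Bayes-Ball from Q | ∅ reaches {B,F,S,W}.
J ∉ reach(Q|∅) ⇒ Q ⊥ J | ∅.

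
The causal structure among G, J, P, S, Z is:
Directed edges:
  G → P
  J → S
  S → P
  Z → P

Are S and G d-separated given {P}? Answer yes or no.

No — S and G are d-connected given {P}.

Bayes-Ball from S | {P} reaches {G,J,Z}.
G ∈ reach(S|{P}) ⇒ S ⊥̸ G | {P}.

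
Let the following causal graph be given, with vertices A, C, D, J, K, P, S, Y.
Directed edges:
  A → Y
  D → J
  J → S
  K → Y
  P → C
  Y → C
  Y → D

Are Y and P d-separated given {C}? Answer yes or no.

No — Y and P are d-connected given {C}.

Bayes-Ball from Y | {C} reaches {A,D,J,K,P,S}.
P ∈ reach(Y|{C}) ⇒ Y ⊥̸ P | {C}.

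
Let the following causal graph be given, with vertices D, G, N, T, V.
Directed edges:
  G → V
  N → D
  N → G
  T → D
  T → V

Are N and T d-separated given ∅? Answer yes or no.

Yes — N ⊥ T | ∅.

Bayes-Ball from N | ∅ reaches {D,G,V}.
T ∉ reach(N|∅) ⇒ N ⊥ T | ∅.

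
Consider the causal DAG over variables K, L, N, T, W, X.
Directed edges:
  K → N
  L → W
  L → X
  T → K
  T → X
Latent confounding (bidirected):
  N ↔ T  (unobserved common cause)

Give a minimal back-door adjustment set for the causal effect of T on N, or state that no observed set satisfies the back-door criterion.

T→N: no observed back-door set.

desc(T)\{T}={K,N,X}; candidates ⊆ {L,W}.
T↔N: latent back-door arc(s) into T.
size 0: {}; under {} T still reaches {N} ∋ N.
size 1: {L}, {W}; under {L} T still reaches {N} ∋ N.
size 2: {L,W}; under {L,W} T still reaches {N} ∋ N.
T↔N cannot be blocked by any observed set — no back-door set.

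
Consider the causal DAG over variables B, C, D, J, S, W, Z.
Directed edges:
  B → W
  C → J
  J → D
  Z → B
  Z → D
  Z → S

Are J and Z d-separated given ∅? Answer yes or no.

Bayes-Ball from J | ∅ reaches {C,D}.
Z ∉ reach(J|∅) ⇒ J ⊥ Z | ∅.

Yes — J ⊥ Z | ∅.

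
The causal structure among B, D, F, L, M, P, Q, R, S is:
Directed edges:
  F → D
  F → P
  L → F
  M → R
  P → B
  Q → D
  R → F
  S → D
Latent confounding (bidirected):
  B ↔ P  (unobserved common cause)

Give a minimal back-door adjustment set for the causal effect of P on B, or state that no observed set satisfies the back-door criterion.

desc(P)\{P}={B}; candidates ⊆ {D,F,L,M,Q,R,S}.
P↔B: latent back-door arc(s) into P.
size 0: {}; under {} P still reaches {B,D,F,L,M,R} ∋ B.
size 1: {D}, {F}, {L} …(+4); under {D} P still reaches {B,F,L,M,Q,R,S} ∋ B.
size 2: {D,F}, {D,L}, {D,M} …(+18); under {D,F} P still reaches {B} ∋ B.
P↔B cannot be blocked by any observed set — no back-door set.

P→B: no observed back-door set.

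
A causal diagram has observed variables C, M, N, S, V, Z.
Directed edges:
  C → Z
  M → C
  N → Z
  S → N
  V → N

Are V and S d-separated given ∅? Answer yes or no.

Bayes-Ball from V | ∅ reaches {N,Z}.
S ∉ reach(V|∅) ⇒ V ⊥ S | ∅.

Yes — V ⊥ S | ∅.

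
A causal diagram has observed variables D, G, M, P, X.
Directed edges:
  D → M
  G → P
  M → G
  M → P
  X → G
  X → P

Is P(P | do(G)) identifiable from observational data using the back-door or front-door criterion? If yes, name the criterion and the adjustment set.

P(P|do(G)): backdoor, adjust for {M, X}.

desc(G)\{G}={P}; candidates ⊆ {D,M,X}.
size 0: {}; under {} G still reaches {D,M,P,X} ∋ P.
size 1: {D}, {M}, {X}; under {D} G still reaches {M,P,X} ∋ P.
{M,X}: G⊥P given {M,X} in G with G→· removed — back-door holds.
P(P|do(G)) = Σ_{M,X} P(P|G,M,X)·P(M,X).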